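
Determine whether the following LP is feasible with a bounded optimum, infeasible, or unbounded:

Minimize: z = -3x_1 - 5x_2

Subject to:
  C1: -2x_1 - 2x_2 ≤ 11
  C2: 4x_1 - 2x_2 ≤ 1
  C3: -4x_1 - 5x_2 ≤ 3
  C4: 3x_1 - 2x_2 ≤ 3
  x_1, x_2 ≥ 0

Unbounded (objective can decrease without bound)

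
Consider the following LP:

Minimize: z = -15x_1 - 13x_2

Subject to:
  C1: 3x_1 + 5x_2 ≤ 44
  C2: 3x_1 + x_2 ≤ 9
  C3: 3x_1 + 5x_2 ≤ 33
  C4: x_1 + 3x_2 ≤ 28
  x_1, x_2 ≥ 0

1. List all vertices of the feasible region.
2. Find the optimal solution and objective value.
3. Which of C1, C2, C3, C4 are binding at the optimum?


1. (0, 0), (3, 0), (1, 6), (0, 6.6)
2. x_1 = 1, x_2 = 6, z = -93
3. C2, C3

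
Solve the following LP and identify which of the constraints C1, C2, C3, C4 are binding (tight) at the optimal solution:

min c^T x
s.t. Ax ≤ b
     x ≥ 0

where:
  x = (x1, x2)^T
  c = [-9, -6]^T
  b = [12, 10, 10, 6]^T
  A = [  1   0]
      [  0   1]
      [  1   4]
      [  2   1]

At x1 = 2, x2 = 2, compute slack b - a·x for each constraint:
  C1: 12 − 2 = 10  (slack)
  C2: 10 − 2 = 8  (slack)
  C3: 10 − 10 = 0  (binding)
  C4: 6 − 6 = 0  (binding)

Optimal: x1 = 2, x2 = 2
Binding: C3, C4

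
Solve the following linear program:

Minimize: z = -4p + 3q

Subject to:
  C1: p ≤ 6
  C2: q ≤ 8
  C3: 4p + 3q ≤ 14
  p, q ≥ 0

Evaluate the objective at each vertex of the feasible region:
  z(0, 0) = 0
  z(3.5, 0) = -14  ←
  z(0, 4.667) = 14
The minimum is at p = 3.5, q = 0.

p = 3.5, q = 0, z = -14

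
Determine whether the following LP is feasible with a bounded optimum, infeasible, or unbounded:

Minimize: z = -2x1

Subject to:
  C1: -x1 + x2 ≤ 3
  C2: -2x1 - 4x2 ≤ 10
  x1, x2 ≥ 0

Unbounded (objective can decrease without bound)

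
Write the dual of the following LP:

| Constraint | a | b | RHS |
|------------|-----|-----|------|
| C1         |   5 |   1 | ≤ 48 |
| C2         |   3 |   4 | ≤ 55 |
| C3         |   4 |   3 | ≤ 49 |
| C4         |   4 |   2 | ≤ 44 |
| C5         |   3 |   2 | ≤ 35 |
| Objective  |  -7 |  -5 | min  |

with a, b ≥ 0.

Primal min cᵀx s.t. Ax ≤ b, x ≥ 0  →  Dual max −bᵀy s.t. Aᵀy ≥ −c, y ≥ 0.

Maximize: z = -48y1 - 55y2 - 49y3 - 44y4 - 35y5

Subject to:
  5y1 + 3y2 + 4y3 + 4y4 + 3y5 ≥ 7
  y1 + 4y2 + 3y3 + 2y4 + 2y5 ≥ 5
  y1, y2, y3, y4, y5 ≥ 0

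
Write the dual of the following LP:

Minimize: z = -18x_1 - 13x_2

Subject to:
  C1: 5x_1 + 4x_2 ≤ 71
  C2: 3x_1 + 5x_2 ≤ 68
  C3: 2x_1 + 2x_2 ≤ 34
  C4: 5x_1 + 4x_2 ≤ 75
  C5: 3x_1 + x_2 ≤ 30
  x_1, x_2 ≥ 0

Primal min cᵀx s.t. Ax ≤ b, x ≥ 0  →  Dual max −bᵀy s.t. Aᵀy ≥ −c, y ≥ 0.

Maximize: z = -71y1 - 68y2 - 34y3 - 75y4 - 30y5

Subject to:
  5y1 + 3y2 + 2y3 + 5y4 + 3y5 ≥ 18
  4y1 + 5y2 + 2y3 + 4y4 + y5 ≥ 13
  y1, y2, y3, y4, y5 ≥ 0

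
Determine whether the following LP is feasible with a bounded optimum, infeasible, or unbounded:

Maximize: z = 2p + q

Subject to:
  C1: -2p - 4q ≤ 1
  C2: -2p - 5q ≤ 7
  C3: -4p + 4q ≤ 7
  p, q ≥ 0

Unbounded (objective can increase without bound)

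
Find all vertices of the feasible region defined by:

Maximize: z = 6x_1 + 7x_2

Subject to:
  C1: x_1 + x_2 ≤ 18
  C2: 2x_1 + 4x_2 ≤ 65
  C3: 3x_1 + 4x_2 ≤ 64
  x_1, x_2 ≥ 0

(0, 0), (18, 0), (8, 10), (0, 16)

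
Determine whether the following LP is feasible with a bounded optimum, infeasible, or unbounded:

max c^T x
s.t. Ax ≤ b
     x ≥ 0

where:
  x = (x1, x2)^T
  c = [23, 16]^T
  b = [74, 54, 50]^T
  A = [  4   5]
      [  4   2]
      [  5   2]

Feasible with a bounded optimal solution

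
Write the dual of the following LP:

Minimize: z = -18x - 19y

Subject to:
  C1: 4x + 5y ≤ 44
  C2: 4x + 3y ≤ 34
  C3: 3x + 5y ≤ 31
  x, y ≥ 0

Primal min cᵀx s.t. Ax ≤ b, x ≥ 0  →  Dual max −bᵀy s.t. Aᵀy ≥ −c, y ≥ 0.

Maximize: z = -44y1 - 34y2 - 31y3

Subject to:
  4y1 + 4y2 + 3y3 ≥ 18
  5y1 + 3y2 + 5y3 ≥ 19
  y1, y2, y3 ≥ 0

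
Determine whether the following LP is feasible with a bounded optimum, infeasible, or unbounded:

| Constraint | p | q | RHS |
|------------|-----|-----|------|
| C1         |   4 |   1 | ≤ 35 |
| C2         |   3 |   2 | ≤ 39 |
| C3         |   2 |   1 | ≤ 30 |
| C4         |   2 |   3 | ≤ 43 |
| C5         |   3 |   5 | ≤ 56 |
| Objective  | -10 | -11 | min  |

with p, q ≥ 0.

Feasible with a bounded optimal solution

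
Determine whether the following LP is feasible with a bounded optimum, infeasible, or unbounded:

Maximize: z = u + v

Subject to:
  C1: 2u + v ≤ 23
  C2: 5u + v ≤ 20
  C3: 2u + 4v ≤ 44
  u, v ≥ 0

Feasible with a bounded optimal solution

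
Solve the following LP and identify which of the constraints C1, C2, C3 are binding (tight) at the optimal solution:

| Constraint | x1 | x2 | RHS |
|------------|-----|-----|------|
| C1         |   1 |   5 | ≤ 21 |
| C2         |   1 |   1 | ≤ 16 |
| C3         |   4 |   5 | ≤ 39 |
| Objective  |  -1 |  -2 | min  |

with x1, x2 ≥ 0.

At x1 = 6, x2 = 3, compute slack b - a·x for each constraint:
  C1: 21 − 21 = 0  (binding)
  C2: 16 − 9 = 7  (slack)
  C3: 39 − 39 = 0  (binding)

Optimal: x1 = 6, x2 = 3
Binding: C1, C3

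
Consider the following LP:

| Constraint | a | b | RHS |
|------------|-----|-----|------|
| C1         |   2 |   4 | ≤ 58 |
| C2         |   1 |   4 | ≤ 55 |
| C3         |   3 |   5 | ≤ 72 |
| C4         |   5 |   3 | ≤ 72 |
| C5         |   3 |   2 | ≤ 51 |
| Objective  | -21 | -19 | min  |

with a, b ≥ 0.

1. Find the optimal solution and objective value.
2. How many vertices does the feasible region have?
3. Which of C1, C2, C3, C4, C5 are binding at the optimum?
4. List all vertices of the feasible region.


1. a = 9, b = 9, z = -360
2. 5
3. C3, C4
4. (0, 0), (14.4, 0), (9, 9), (1.857, 13.29), (0, 13.75)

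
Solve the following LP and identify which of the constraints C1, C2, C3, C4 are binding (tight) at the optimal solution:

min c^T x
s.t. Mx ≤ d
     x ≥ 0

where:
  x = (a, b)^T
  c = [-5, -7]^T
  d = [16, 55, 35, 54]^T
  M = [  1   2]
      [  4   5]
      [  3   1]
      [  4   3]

At a = 10, b = 3, compute slack b - a·x for each constraint:
  C1: 16 − 16 = 0  (binding)
  C2: 55 − 55 = 0  (binding)
  C3: 35 − 33 = 2  (slack)
  C4: 54 − 49 = 5  (slack)

Optimal: a = 10, b = 3
Binding: C1, C2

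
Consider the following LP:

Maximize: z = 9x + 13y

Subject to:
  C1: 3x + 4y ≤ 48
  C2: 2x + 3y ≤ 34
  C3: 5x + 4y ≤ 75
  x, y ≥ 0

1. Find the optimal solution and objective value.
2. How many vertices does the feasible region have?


1. x = 8, y = 6, z = 150
2. 5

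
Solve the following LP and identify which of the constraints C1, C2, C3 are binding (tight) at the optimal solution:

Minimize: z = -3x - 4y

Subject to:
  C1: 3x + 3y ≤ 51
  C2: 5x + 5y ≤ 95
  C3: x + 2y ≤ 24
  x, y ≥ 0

At x = 10, y = 7, compute slack b - a·x for each constraint:
  C1: 51 − 51 = 0  (binding)
  C2: 95 − 85 = 10  (slack)
  C3: 24 − 24 = 0  (binding)

Optimal: x = 10, y = 7
Binding: C1, C3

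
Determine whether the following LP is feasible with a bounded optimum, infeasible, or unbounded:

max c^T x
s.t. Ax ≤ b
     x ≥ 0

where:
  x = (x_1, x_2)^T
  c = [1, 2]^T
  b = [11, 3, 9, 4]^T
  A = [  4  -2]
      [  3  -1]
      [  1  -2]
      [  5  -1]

Unbounded (objective can increase without bound)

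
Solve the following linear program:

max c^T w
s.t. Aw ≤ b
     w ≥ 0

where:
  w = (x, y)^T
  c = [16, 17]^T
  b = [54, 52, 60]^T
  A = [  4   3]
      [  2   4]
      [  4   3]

Evaluate the objective at each vertex of the feasible region:
  z(0, 0) = 0
  z(13.5, 0) = 216
  z(6, 10) = 266  ←
  z(0, 13) = 221
The maximum is at x = 6, y = 10.

x = 6, y = 10, z = 266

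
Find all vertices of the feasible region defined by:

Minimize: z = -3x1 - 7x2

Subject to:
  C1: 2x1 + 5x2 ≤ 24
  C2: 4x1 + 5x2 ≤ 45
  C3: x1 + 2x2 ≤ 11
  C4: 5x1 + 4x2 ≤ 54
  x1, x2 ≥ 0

(0, 0), (10.8, 0), (10.67, 0.1667), (7, 2), (0, 4.8)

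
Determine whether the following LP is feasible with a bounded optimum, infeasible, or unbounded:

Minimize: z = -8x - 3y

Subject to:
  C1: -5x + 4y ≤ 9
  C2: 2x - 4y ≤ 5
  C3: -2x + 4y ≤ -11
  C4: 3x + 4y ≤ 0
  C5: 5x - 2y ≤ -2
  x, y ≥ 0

Infeasible (no feasible solution exists)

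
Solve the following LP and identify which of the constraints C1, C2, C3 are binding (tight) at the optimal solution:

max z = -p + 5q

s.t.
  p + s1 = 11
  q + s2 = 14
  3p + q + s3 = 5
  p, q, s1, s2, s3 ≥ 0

At p = 0, q = 5, compute slack b - a·x for each constraint:
  C1: 11 − 0 = 11  (slack)
  C2: 14 − 5 = 9  (slack)
  C3: 5 − 5 = 0  (binding)

Optimal: p = 0, q = 5
Binding: C3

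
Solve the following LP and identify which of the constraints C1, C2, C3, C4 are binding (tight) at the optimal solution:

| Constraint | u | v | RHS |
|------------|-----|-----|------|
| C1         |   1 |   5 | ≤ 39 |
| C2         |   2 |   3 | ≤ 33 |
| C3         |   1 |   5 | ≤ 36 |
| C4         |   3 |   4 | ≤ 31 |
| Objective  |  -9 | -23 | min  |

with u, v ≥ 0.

At u = 1, v = 7, compute slack b - a·x for each constraint:
  C1: 39 − 36 = 3  (slack)
  C2: 33 − 23 = 10  (slack)
  C3: 36 − 36 = 0  (binding)
  C4: 31 − 31 = 0  (binding)

Optimal: u = 1, v = 7
Binding: C3, C4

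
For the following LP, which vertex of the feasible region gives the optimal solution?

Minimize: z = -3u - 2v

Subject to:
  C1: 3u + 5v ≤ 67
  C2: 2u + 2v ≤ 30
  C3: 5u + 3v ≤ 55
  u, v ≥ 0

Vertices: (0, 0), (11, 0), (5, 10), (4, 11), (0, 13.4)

Evaluate the objective at each vertex of the feasible region:
  z(0, 0) = 0
  z(11, 0) = -33
  z(5, 10) = -35  ←
  z(4, 11) = -34
  z(0, 13.4) = -26.8
The minimum is at u = 5, v = 10.

(5, 10)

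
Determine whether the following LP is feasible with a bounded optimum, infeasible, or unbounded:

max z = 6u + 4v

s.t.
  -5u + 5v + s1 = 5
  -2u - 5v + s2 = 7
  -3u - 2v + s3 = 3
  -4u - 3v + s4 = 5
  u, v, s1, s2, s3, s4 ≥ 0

Unbounded (objective can increase without bound)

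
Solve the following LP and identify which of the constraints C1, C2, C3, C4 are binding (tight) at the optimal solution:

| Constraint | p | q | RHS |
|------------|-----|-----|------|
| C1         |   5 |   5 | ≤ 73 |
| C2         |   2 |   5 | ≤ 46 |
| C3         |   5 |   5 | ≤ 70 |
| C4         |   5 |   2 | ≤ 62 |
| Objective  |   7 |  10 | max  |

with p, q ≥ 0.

At p = 8, q = 6, compute slack b - a·x for each constraint:
  C1: 73 − 70 = 3  (slack)
  C2: 46 − 46 = 0  (binding)
  C3: 70 − 70 = 0  (binding)
  C4: 62 − 52 = 10  (slack)

Optimal: p = 8, q = 6
Binding: C2, C3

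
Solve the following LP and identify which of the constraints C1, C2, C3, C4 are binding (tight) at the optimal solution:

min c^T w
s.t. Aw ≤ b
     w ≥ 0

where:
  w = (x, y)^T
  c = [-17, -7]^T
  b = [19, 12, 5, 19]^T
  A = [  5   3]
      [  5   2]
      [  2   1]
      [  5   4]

At x = 2, y = 1, compute slack b - a·x for each constraint:
  C1: 19 − 13 = 6  (slack)
  C2: 12 − 12 = 0  (binding)
  C3: 5 − 5 = 0  (binding)
  C4: 19 − 14 = 5  (slack)

Optimal: x = 2, y = 1
Binding: C2, C3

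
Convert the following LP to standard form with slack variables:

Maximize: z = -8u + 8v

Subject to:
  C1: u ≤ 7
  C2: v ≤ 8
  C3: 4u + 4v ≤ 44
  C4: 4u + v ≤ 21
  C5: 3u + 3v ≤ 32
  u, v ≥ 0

max z = -8u + 8v

s.t.
  u + s1 = 7
  v + s2 = 8
  4u + 4v + s3 = 44
  4u + v + s4 = 21
  3u + 3v + s5 = 32
  u, v, s1, s2, s3, s4, s5 ≥ 0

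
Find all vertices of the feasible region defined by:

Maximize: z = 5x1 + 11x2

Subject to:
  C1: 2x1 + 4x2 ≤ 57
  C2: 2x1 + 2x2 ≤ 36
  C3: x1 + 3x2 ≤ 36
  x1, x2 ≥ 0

(0, 0), (18, 0), (9, 9), (0, 12)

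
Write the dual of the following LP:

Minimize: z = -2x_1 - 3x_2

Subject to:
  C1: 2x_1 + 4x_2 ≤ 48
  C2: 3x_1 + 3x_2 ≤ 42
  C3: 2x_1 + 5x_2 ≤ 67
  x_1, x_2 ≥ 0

Primal min cᵀx s.t. Ax ≤ b, x ≥ 0  →  Dual max −bᵀy s.t. Aᵀy ≥ −c, y ≥ 0.

Maximize: z = -48y1 - 42y2 - 67y3

Subject to:
  2y1 + 3y2 + 2y3 ≥ 2
  4y1 + 3y2 + 5y3 ≥ 3
  y1, y2, y3 ≥ 0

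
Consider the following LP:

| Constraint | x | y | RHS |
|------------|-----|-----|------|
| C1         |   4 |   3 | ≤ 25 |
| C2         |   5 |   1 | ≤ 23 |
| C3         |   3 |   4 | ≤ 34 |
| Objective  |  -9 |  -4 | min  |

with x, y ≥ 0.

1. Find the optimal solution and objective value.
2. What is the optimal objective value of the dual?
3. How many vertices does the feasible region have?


1. x = 4, y = 3, z = -48
2. -48
3. 4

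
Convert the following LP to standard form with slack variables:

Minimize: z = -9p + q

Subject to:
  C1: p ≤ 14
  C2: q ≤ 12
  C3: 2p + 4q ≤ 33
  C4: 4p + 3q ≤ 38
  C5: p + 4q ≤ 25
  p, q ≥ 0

min z = -9p + q

s.t.
  p + s1 = 14
  q + s2 = 12
  2p + 4q + s3 = 33
  4p + 3q + s4 = 38
  p + 4q + s5 = 25
  p, q, s1, s2, s3, s4, s5 ≥ 0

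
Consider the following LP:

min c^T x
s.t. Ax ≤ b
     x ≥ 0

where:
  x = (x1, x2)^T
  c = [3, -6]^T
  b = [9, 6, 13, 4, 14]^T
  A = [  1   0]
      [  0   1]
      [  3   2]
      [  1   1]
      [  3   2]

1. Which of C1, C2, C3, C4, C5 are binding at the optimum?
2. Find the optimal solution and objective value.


1. C4
2. x1 = 0, x2 = 4, z = -24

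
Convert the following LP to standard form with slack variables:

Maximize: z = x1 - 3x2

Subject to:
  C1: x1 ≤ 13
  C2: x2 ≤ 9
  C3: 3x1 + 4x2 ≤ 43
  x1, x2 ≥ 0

max z = x1 - 3x2

s.t.
  x1 + s1 = 13
  x2 + s2 = 9
  3x1 + 4x2 + s3 = 43
  x1, x2, s1, s2, s3 ≥ 0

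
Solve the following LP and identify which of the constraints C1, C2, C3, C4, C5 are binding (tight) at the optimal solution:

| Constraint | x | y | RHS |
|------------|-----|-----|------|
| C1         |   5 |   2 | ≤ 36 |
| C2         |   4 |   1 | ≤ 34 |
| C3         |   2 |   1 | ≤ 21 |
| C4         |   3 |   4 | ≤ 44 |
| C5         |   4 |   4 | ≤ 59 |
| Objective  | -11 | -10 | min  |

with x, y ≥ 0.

At x = 4, y = 8, compute slack b - a·x for each constraint:
  C1: 36 − 36 = 0  (binding)
  C2: 34 − 24 = 10  (slack)
  C3: 21 − 16 = 5  (slack)
  C4: 44 − 44 = 0  (binding)
  C5: 59 − 48 = 11  (slack)

Optimal: x = 4, y = 8
Binding: C1, C4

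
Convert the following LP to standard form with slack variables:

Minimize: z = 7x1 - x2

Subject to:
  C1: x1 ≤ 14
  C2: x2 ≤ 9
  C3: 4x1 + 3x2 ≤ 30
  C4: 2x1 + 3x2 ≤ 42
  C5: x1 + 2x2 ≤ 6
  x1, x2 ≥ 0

min z = 7x1 - x2

s.t.
  x1 + s1 = 14
  x2 + s2 = 9
  4x1 + 3x2 + s3 = 30
  2x1 + 3x2 + s4 = 42
  x1 + 2x2 + s5 = 6
  x1, x2, s1, s2, s3, s4, s5 ≥ 0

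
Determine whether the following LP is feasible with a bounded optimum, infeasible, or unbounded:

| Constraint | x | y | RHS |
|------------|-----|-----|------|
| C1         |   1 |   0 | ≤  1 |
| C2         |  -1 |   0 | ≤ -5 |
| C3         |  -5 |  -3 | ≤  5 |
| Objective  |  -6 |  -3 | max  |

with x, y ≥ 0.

Infeasible (no feasible solution exists)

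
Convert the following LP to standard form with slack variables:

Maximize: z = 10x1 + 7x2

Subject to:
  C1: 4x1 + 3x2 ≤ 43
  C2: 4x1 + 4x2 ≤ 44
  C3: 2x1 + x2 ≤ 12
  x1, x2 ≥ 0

max z = 10x1 + 7x2

s.t.
  4x1 + 3x2 + s1 = 43
  4x1 + 4x2 + s2 = 44
  2x1 + x2 + s3 = 12
  x1, x2, s1, s2, s3 ≥ 0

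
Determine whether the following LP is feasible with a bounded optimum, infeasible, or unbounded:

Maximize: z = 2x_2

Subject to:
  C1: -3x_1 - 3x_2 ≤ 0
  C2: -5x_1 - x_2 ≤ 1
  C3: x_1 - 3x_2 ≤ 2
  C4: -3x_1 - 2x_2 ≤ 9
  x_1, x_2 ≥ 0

Unbounded (objective can increase without bound)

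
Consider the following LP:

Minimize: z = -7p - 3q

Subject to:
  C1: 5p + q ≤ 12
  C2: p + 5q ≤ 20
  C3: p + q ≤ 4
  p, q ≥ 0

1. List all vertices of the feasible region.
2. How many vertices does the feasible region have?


1. (0, 0), (2.4, 0), (2, 2), (0, 4)
2. 4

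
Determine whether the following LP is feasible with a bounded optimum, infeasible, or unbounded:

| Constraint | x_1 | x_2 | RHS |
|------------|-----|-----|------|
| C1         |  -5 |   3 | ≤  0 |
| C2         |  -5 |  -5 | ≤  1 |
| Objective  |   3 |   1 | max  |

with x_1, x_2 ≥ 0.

Unbounded (objective can increase without bound)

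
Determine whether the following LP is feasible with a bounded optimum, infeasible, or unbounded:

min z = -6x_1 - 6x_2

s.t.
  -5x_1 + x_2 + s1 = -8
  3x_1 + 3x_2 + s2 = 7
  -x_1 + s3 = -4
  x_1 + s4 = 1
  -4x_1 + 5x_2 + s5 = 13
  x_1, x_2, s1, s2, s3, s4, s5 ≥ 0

Infeasible (no feasible solution exists)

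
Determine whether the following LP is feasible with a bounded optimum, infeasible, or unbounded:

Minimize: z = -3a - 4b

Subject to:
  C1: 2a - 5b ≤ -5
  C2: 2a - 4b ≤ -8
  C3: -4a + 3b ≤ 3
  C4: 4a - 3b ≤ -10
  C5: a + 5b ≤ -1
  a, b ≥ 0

Infeasible (no feasible solution exists)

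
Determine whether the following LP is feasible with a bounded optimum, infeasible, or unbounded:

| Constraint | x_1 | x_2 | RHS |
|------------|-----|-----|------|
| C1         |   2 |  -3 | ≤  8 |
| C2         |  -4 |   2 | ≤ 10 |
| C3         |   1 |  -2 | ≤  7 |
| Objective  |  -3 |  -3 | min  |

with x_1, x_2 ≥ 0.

Unbounded (objective can decrease without bound)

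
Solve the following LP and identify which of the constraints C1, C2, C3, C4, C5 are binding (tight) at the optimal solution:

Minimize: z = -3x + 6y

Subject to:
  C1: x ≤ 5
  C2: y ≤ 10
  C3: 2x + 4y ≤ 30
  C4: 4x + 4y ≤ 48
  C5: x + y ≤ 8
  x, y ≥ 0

At x = 5, y = 0, compute slack b - a·x for each constraint:
  C1: 5 − 5 = 0  (binding)
  C2: 10 − 0 = 10  (slack)
  C3: 30 − 10 = 20  (slack)
  C4: 48 − 20 = 28  (slack)
  C5: 8 − 5 = 3  (slack)

Optimal: x = 5, y = 0
Binding: C1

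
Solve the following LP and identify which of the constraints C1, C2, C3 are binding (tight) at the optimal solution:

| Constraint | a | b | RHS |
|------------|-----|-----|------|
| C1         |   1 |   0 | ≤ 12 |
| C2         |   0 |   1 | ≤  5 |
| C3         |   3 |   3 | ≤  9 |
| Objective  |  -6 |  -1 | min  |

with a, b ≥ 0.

At a = 3, b = 0, compute slack b - a·x for each constraint:
  C1: 12 − 3 = 9  (slack)
  C2: 5 − 0 = 5  (slack)
  C3: 9 − 9 = 0  (binding)

Optimal: a = 3, b = 0
Binding: C3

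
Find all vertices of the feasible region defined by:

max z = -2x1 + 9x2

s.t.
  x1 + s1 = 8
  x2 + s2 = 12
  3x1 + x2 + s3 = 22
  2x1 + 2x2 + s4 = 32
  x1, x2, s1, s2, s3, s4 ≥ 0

(0, 0), (7.333, 0), (3.333, 12), (0, 12)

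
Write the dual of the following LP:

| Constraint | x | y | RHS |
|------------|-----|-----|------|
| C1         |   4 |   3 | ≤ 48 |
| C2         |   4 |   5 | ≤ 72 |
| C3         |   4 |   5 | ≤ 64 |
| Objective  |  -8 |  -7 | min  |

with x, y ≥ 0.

Primal min cᵀx s.t. Ax ≤ b, x ≥ 0  →  Dual max −bᵀy s.t. Aᵀy ≥ −c, y ≥ 0.

Maximize: z = -48y1 - 72y2 - 64y3

Subject to:
  4y1 + 4y2 + 4y3 ≥ 8
  3y1 + 5y2 + 5y3 ≥ 7
  y1, y2, y3 ≥ 0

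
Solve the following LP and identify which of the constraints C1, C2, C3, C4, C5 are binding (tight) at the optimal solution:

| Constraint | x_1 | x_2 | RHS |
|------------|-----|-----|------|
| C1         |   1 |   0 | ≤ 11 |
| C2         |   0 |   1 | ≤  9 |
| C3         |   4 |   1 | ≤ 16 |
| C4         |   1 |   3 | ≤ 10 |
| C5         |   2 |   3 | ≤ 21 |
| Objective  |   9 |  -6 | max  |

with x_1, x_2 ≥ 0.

At x_1 = 4, x_2 = 0, compute slack b - a·x for each constraint:
  C1: 11 − 4 = 7  (slack)
  C2: 9 − 0 = 9  (slack)
  C3: 16 − 16 = 0  (binding)
  C4: 10 − 4 = 6  (slack)
  C5: 21 − 8 = 13  (slack)

Optimal: x_1 = 4, x_2 = 0
Binding: C3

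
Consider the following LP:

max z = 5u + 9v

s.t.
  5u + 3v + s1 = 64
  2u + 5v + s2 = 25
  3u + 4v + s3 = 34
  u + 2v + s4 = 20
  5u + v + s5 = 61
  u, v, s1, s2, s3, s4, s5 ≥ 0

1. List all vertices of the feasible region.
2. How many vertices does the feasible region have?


1. (0, 0), (11.33, 0), (10, 1), (0, 5)
2. 4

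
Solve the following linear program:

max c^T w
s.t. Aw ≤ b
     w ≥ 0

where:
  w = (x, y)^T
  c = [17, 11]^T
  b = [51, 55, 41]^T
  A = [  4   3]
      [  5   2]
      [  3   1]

Evaluate the objective at each vertex of the feasible region:
  z(0, 0) = 0
  z(11, 0) = 187
  z(9, 5) = 208  ←
  z(0, 17) = 187
The maximum is at x = 9, y = 5.

x = 9, y = 5, z = 208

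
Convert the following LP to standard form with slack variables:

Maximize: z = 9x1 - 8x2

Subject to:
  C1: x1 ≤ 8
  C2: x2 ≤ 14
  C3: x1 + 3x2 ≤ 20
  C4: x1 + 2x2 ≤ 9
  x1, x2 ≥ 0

max z = 9x1 - 8x2

s.t.
  x1 + s1 = 8
  x2 + s2 = 14
  x1 + 3x2 + s3 = 20
  x1 + 2x2 + s4 = 9
  x1, x2, s1, s2, s3, s4 ≥ 0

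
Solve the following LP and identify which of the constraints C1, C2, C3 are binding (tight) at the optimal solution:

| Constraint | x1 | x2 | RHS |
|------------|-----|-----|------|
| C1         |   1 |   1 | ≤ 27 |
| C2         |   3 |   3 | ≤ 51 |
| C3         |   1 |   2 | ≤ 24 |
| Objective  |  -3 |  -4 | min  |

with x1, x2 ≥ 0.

At x1 = 10, x2 = 7, compute slack b - a·x for each constraint:
  C1: 27 − 17 = 10  (slack)
  C2: 51 − 51 = 0  (binding)
  C3: 24 − 24 = 0  (binding)

Optimal: x1 = 10, x2 = 7
Binding: C2, C3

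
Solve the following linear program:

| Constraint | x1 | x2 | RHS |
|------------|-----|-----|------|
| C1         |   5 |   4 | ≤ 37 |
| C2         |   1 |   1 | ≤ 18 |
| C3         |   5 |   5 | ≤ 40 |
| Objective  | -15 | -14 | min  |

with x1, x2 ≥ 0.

Evaluate the objective at each vertex of the feasible region:
  z(0, 0) = 0
  z(7.4, 0) = -111
  z(5, 3) = -117  ←
  z(0, 8) = -112
The minimum is at x1 = 5, x2 = 3.

x1 = 5, x2 = 3, z = -117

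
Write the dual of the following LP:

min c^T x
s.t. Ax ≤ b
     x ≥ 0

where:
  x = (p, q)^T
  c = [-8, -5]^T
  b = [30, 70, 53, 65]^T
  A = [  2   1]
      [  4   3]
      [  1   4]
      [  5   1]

Primal min cᵀx s.t. Ax ≤ b, x ≥ 0  →  Dual max −bᵀy s.t. Aᵀy ≥ −c, y ≥ 0.

Maximize: z = -30y1 - 70y2 - 53y3 - 65y4

Subject to:
  2y1 + 4y2 + y3 + 5y4 ≥ 8
  y1 + 3y2 + 4y3 + y4 ≥ 5
  y1, y2, y3, y4 ≥ 0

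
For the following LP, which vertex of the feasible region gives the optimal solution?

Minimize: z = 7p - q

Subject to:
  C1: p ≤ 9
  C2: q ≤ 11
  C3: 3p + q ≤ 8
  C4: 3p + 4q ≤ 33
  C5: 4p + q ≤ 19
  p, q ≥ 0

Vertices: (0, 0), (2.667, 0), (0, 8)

Evaluate the objective at each vertex of the feasible region:
  z(0, 0) = 0
  z(2.667, 0) = 18.67
  z(0, 8) = -8  ←
The minimum is at p = 0, q = 8.

(0, 8)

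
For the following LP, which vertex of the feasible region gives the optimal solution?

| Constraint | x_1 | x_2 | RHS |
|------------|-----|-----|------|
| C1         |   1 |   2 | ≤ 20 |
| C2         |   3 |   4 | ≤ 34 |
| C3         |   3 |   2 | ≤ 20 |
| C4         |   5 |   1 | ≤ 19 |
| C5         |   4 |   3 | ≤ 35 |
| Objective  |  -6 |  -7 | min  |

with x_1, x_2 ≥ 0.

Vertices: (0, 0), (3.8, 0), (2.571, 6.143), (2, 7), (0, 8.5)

Evaluate the objective at each vertex of the feasible region:
  z(0, 0) = 0
  z(3.8, 0) = -22.8
  z(2.571, 6.143) = -58.43
  z(2, 7) = -61  ←
  z(0, 8.5) = -59.5
The minimum is at x_1 = 2, x_2 = 7.

(2, 7)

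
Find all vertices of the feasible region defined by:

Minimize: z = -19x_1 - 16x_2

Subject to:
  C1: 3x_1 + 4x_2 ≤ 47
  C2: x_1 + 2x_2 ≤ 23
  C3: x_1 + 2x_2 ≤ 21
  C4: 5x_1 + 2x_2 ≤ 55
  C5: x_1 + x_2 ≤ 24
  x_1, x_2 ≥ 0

(0, 0), (11, 0), (9, 5), (5, 8), (0, 10.5)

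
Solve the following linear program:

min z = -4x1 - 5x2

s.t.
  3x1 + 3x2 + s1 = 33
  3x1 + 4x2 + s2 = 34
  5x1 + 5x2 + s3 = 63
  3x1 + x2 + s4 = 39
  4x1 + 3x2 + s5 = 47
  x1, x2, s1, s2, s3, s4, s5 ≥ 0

Evaluate the objective at each vertex of the feasible region:
  z(0, 0) = 0
  z(11, 0) = -44
  z(10, 1) = -45  ←
  z(0, 8.5) = -42.5
The minimum is at x1 = 10, x2 = 1.

x1 = 10, x2 = 1, z = -45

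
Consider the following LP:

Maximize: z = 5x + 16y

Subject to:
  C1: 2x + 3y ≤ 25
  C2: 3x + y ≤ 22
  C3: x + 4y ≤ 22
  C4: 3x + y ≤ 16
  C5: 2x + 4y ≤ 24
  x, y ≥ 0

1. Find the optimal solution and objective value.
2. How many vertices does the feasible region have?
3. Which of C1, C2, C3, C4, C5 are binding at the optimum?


1. x = 2, y = 5, z = 90
2. 5
3. C3, C5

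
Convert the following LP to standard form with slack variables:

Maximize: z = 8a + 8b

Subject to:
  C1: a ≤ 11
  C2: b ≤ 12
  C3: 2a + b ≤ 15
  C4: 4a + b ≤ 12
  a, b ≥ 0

max z = 8a + 8b

s.t.
  a + s1 = 11
  b + s2 = 12
  2a + b + s3 = 15
  4a + b + s4 = 12
  a, b, s1, s2, s3, s4 ≥ 0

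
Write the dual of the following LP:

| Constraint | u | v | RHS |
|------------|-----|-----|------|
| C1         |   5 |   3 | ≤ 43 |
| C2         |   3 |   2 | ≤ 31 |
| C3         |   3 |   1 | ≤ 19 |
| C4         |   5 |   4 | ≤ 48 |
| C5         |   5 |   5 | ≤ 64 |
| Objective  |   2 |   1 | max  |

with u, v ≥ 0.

Primal max cᵀx s.t. Ax ≤ b, x ≥ 0  →  Dual min bᵀy s.t. Aᵀy ≥ c, y ≥ 0.

Minimize: z = 43y1 + 31y2 + 19y3 + 48y4 + 64y5

Subject to:
  5y1 + 3y2 + 3y3 + 5y4 + 5y5 ≥ 2
  3y1 + 2y2 + y3 + 4y4 + 5y5 ≥ 1
  y1, y2, y3, y4, y5 ≥ 0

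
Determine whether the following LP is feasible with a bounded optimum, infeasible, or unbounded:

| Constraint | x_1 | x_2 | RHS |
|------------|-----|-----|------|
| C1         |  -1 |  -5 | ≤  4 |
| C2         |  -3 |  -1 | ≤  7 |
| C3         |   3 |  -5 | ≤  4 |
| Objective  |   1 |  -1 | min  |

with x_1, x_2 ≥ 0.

Unbounded (objective can decrease without bound)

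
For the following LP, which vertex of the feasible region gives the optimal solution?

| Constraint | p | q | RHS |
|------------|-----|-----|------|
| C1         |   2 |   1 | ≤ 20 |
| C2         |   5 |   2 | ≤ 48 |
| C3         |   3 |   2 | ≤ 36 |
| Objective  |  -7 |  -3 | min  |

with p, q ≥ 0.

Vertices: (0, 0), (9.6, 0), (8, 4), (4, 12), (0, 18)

Evaluate the objective at each vertex of the feasible region:
  z(0, 0) = 0
  z(9.6, 0) = -67.2
  z(8, 4) = -68  ←
  z(4, 12) = -64
  z(0, 18) = -54
The minimum is at p = 8, q = 4.

(8, 4)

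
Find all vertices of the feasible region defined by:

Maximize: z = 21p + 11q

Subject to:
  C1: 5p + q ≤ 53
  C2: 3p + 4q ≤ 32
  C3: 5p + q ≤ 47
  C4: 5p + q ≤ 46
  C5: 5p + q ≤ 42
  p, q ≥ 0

(0, 0), (8.4, 0), (8, 2), (0, 8)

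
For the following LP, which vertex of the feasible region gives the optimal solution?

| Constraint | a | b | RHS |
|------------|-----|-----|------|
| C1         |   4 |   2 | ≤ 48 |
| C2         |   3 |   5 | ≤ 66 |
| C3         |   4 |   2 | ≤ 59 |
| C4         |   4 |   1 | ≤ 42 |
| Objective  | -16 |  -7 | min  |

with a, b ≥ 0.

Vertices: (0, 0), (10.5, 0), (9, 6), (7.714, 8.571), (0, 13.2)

Evaluate the objective at each vertex of the feasible region:
  z(0, 0) = 0
  z(10.5, 0) = -168
  z(9, 6) = -186  ←
  z(7.714, 8.571) = -183.4
  z(0, 13.2) = -92.4
The minimum is at a = 9, b = 6.

(9, 6)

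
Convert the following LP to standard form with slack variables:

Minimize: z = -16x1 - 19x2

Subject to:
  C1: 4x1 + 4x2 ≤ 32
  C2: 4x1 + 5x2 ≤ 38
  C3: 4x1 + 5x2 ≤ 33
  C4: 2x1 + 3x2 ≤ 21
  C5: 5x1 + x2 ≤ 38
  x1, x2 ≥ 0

min z = -16x1 - 19x2

s.t.
  4x1 + 4x2 + s1 = 32
  4x1 + 5x2 + s2 = 38
  4x1 + 5x2 + s3 = 33
  2x1 + 3x2 + s4 = 21
  5x1 + x2 + s5 = 38
  x1, x2, s1, s2, s3, s4, s5 ≥ 0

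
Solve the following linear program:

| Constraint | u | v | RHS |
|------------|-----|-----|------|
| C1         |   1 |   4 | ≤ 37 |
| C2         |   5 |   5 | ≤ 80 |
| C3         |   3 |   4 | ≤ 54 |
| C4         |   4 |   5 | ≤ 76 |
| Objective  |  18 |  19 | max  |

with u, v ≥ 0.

Evaluate the objective at each vertex of the feasible region:
  z(0, 0) = 0
  z(16, 0) = 288
  z(10, 6) = 294  ←
  z(8.5, 7.125) = 288.4
  z(0, 9.25) = 175.8
The maximum is at u = 10, v = 6.

u = 10, v = 6, z = 294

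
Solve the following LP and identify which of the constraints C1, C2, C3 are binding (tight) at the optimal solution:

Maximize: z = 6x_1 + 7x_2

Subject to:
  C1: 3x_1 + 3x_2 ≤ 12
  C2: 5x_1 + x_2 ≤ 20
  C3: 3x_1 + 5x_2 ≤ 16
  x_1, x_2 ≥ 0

At x_1 = 2, x_2 = 2, compute slack b - a·x for each constraint:
  C1: 12 − 12 = 0  (binding)
  C2: 20 − 12 = 8  (slack)
  C3: 16 − 16 = 0  (binding)

Optimal: x_1 = 2, x_2 = 2
Binding: C1, C3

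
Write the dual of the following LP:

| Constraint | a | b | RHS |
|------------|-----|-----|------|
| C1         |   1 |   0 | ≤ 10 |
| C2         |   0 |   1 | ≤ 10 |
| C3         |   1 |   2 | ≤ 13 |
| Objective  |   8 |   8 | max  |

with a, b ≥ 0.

Primal max cᵀx s.t. Ax ≤ b, x ≥ 0  →  Dual min bᵀy s.t. Aᵀy ≥ c, y ≥ 0.

Minimize: z = 10y1 + 10y2 + 13y3

Subject to:
  y1 + y3 ≥ 8
  y2 + 2y3 ≥ 8
  y1, y2, y3 ≥ 0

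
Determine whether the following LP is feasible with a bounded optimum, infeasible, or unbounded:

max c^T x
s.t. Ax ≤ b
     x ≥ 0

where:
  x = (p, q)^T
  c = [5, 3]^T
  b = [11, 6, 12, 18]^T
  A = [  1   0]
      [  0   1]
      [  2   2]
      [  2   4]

Feasible with a bounded optimal solution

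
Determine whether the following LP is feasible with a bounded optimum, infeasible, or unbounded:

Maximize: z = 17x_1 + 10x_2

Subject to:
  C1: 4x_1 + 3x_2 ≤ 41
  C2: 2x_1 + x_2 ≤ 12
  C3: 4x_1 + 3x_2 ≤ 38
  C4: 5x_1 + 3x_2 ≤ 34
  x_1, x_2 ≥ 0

Feasible with a bounded optimal solution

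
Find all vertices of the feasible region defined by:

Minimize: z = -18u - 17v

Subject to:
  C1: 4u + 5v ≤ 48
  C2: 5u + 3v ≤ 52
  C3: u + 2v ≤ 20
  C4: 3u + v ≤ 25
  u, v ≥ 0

(0, 0), (8.333, 0), (7, 4), (0, 9.6)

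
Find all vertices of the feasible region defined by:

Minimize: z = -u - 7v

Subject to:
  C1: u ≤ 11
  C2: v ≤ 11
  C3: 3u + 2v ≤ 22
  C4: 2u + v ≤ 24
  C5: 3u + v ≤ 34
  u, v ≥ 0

(0, 0), (7.333, 0), (0, 11)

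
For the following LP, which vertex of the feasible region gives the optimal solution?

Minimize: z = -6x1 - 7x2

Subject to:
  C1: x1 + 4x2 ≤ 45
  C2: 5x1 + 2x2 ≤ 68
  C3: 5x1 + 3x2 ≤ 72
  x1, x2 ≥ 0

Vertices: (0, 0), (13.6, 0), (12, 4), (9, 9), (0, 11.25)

Evaluate the objective at each vertex of the feasible region:
  z(0, 0) = 0
  z(13.6, 0) = -81.6
  z(12, 4) = -100
  z(9, 9) = -117  ←
  z(0, 11.25) = -78.75
The minimum is at x1 = 9, x2 = 9.

(9, 9)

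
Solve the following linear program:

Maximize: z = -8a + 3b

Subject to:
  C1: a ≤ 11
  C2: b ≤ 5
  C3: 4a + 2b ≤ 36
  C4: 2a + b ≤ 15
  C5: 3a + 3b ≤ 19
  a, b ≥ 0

Evaluate the objective at each vertex of the feasible region:
  z(0, 0) = 0
  z(6.333, 0) = -50.67
  z(1.333, 5) = 4.333
  z(0, 5) = 15  ←
The maximum is at a = 0, b = 5.

a = 0, b = 5, z = 15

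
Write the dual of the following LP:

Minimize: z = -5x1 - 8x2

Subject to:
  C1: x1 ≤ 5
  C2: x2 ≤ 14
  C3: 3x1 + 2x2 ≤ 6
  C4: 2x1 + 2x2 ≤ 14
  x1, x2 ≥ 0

Primal min cᵀx s.t. Ax ≤ b, x ≥ 0  →  Dual max −bᵀy s.t. Aᵀy ≥ −c, y ≥ 0.

Maximize: z = -5y1 - 14y2 - 6y3 - 14y4

Subject to:
  y1 + 3y3 + 2y4 ≥ 5
  y2 + 2y3 + 2y4 ≥ 8
  y1, y2, y3, y4 ≥ 0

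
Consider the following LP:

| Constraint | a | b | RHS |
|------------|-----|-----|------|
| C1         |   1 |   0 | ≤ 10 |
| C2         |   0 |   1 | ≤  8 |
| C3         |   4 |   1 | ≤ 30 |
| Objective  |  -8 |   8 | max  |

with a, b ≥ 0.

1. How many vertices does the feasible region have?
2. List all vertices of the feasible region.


1. 4
2. (0, 0), (7.5, 0), (5.5, 8), (0, 8)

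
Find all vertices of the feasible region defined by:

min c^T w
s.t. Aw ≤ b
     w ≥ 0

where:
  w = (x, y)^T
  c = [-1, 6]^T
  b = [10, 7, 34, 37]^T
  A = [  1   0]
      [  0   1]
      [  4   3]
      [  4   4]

(0, 0), (8.5, 0), (6.25, 3), (2.25, 7), (0, 7)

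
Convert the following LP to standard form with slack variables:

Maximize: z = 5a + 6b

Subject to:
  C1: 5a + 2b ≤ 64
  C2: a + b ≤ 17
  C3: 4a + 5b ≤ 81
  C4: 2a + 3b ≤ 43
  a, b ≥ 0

max z = 5a + 6b

s.t.
  5a + 2b + s1 = 64
  a + b + s2 = 17
  4a + 5b + s3 = 81
  2a + 3b + s4 = 43
  a, b, s1, s2, s3, s4 ≥ 0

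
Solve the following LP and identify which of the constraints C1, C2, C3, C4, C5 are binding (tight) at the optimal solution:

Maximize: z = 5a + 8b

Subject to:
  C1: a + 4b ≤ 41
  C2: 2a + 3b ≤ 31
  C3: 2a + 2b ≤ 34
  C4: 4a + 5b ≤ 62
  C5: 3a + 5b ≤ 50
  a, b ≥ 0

At a = 5, b = 7, compute slack b - a·x for each constraint:
  C1: 41 − 33 = 8  (slack)
  C2: 31 − 31 = 0  (binding)
  C3: 34 − 24 = 10  (slack)
  C4: 62 − 55 = 7  (slack)
  C5: 50 − 50 = 0  (binding)

Optimal: a = 5, b = 7
Binding: C2, C5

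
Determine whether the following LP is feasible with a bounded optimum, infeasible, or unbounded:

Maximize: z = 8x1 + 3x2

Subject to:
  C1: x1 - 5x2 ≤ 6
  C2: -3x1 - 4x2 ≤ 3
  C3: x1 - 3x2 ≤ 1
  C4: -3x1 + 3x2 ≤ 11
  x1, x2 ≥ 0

Unbounded (objective can increase without bound)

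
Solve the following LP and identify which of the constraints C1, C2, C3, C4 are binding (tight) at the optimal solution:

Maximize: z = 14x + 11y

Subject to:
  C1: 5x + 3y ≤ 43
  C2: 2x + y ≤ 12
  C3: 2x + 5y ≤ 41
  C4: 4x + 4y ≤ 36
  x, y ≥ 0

At x = 3, y = 6, compute slack b - a·x for each constraint:
  C1: 43 − 33 = 10  (slack)
  C2: 12 − 12 = 0  (binding)
  C3: 41 − 36 = 5  (slack)
  C4: 36 − 36 = 0  (binding)

Optimal: x = 3, y = 6
Binding: C2, C4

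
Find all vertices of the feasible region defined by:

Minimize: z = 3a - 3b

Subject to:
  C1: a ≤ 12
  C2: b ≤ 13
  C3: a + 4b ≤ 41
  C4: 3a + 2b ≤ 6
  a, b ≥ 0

(0, 0), (2, 0), (0, 3)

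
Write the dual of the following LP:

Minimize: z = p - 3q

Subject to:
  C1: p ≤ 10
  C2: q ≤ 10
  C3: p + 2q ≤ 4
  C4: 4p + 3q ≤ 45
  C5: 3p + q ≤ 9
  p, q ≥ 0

Primal min cᵀx s.t. Ax ≤ b, x ≥ 0  →  Dual max −bᵀy s.t. Aᵀy ≥ −c, y ≥ 0.

Maximize: z = -10y1 - 10y2 - 4y3 - 45y4 - 9y5

Subject to:
  y1 + y3 + 4y4 + 3y5 ≥ -1
  y2 + 2y3 + 3y4 + y5 ≥ 3
  y1, y2, y3, y4, y5 ≥ 0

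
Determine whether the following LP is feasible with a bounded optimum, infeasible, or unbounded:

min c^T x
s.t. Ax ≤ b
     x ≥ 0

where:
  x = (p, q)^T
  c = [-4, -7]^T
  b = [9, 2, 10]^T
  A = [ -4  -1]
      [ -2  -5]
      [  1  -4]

Unbounded (objective can decrease without bound)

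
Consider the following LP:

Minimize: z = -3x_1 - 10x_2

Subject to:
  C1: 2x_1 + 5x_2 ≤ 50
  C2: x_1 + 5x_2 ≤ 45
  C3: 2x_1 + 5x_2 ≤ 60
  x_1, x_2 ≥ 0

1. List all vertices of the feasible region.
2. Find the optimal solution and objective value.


1. (0, 0), (25, 0), (5, 8), (0, 9)
2. x_1 = 5, x_2 = 8, z = -95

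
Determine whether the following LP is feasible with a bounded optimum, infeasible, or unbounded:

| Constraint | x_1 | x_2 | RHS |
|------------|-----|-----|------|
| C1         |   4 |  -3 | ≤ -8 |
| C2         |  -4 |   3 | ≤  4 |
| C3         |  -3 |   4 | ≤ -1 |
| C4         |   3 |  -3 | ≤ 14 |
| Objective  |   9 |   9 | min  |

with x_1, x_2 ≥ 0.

Infeasible (no feasible solution exists)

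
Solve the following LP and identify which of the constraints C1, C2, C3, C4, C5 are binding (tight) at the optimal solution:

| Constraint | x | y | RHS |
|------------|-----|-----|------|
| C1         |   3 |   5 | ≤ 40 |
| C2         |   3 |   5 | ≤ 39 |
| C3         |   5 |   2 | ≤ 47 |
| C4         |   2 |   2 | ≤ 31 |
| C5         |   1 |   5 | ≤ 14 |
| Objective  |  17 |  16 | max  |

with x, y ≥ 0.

At x = 9, y = 1, compute slack b - a·x for each constraint:
  C1: 40 − 32 = 8  (slack)
  C2: 39 − 32 = 7  (slack)
  C3: 47 − 47 = 0  (binding)
  C4: 31 − 20 = 11  (slack)
  C5: 14 − 14 = 0  (binding)

Optimal: x = 9, y = 1
Binding: C3, C5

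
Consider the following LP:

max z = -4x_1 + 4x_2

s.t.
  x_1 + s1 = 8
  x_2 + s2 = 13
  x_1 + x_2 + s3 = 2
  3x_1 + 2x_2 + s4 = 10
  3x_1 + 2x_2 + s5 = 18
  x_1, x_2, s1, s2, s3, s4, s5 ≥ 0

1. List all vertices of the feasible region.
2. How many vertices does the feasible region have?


1. (0, 0), (2, 0), (0, 2)
2. 3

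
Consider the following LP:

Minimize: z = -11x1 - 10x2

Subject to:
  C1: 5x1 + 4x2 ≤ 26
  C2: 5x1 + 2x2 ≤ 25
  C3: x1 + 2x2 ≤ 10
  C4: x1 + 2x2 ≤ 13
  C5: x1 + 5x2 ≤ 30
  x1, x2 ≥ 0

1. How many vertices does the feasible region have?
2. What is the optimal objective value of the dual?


1. 5
2. -62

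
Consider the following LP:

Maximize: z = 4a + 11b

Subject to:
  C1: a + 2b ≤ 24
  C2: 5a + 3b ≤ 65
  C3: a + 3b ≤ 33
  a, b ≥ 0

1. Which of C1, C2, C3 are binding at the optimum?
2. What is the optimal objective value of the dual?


1. C1, C3
2. 123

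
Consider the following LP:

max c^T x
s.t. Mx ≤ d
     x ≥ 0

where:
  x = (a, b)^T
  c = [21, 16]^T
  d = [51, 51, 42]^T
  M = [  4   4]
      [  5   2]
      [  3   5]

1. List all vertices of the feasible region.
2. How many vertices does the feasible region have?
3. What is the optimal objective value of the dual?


1. (0, 0), (10.2, 0), (9, 3), (0, 8.4)
2. 4
3. 237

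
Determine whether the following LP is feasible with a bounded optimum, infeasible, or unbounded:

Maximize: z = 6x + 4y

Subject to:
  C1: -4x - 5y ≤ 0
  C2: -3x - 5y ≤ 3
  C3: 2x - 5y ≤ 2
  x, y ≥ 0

Unbounded (objective can increase without bound)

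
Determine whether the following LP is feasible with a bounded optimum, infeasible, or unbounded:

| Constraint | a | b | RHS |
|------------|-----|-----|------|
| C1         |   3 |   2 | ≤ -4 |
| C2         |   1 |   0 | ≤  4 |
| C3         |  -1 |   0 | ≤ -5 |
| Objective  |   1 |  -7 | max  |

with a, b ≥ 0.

Infeasible (no feasible solution exists)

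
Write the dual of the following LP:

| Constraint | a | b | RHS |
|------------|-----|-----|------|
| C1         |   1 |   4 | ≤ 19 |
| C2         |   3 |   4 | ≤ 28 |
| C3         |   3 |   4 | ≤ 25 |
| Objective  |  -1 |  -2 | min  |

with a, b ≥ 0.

Primal min cᵀx s.t. Ax ≤ b, x ≥ 0  →  Dual max −bᵀy s.t. Aᵀy ≥ −c, y ≥ 0.

Maximize: z = -19y1 - 28y2 - 25y3

Subject to:
  y1 + 3y2 + 3y3 ≥ 1
  4y1 + 4y2 + 4y3 ≥ 2
  y1, y2, y3 ≥ 0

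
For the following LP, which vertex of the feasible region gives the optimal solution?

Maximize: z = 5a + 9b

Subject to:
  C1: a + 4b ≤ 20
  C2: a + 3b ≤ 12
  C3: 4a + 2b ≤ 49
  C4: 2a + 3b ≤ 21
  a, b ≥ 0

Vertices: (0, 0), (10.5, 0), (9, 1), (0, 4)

Evaluate the objective at each vertex of the feasible region:
  z(0, 0) = 0
  z(10.5, 0) = 52.5
  z(9, 1) = 54  ←
  z(0, 4) = 36
The maximum is at a = 9, b = 1.

(9, 1)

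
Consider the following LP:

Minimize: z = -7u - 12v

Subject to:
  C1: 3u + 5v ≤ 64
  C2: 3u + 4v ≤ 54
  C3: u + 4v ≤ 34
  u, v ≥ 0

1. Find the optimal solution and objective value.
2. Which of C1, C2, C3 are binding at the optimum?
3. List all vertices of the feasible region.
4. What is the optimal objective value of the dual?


1. u = 10, v = 6, z = -142
2. C2, C3
3. (0, 0), (18, 0), (10, 6), (0, 8.5)
4. -142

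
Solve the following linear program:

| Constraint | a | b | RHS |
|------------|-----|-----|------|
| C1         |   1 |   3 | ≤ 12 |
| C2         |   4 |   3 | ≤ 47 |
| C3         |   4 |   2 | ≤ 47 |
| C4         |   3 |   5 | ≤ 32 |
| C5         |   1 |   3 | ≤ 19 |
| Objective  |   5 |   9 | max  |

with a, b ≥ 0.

Evaluate the objective at each vertex of the feasible region:
  z(0, 0) = 0
  z(10.67, 0) = 53.33
  z(9, 1) = 54  ←
  z(0, 4) = 36
The maximum is at a = 9, b = 1.

a = 9, b = 1, z = 54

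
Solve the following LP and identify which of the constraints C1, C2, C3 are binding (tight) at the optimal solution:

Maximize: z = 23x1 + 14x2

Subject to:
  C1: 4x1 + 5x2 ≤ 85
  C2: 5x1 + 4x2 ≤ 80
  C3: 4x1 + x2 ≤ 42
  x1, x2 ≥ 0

At x1 = 8, x2 = 10, compute slack b - a·x for each constraint:
  C1: 85 − 82 = 3  (slack)
  C2: 80 − 80 = 0  (binding)
  C3: 42 − 42 = 0  (binding)

Optimal: x1 = 8, x2 = 10
Binding: C2, C3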